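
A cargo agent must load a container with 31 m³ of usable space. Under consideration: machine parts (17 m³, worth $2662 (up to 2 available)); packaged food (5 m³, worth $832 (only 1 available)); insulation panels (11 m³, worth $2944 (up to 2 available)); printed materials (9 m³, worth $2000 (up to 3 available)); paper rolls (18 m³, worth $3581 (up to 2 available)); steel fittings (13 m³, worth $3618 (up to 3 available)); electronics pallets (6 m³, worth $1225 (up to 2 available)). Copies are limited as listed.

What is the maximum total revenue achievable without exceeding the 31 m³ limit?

Best packing: packaged food + 2×steel fittings — 31 m³, 8068 total.

8068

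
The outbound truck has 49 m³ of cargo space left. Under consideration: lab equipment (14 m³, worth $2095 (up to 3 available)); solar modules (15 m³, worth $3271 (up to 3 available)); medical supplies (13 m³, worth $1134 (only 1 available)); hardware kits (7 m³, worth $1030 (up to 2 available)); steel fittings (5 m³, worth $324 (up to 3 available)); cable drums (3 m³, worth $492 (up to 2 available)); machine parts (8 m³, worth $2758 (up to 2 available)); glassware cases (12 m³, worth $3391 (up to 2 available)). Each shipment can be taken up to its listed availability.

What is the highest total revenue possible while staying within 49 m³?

A density-first pass picks 2×cable drums + 2×machine parts + 2×glassware cases — 13282 at 46 m³.
Replace 2×cable drums with hardware kits: the trade gains 46 net, giving 13328 at 47 m³.
That's the maximum — no swap from here does better than 13328.

13328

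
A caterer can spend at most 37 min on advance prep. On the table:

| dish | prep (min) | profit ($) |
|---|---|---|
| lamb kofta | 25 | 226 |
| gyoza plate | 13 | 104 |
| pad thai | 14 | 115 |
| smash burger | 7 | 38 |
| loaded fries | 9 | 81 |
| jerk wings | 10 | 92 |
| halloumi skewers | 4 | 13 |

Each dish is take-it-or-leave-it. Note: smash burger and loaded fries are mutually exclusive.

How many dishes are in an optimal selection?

2

The maximum profit within 37 min is 318.
lamb kofta + jerk wings hits 318 at 35 min.
Any selection reaching 318 contains exactly 2 dishes.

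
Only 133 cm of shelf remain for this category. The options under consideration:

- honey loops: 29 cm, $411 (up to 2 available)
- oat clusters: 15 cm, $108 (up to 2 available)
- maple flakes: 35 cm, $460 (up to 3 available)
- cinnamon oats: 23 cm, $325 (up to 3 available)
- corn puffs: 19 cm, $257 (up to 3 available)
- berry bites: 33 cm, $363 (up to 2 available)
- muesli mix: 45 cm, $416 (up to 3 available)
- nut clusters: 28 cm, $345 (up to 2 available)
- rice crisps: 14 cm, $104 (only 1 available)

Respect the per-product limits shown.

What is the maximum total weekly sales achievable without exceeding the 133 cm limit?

1846

The ratio heuristic lands on 2×honey loops + 3×cinnamon oats (1797) but leaves 6 cm idle.
The 29 cm tied up in honey loops is better spent on maple flakes — total rises to 1846 (133 cm).
Nothing else within 133 cm beats 1846.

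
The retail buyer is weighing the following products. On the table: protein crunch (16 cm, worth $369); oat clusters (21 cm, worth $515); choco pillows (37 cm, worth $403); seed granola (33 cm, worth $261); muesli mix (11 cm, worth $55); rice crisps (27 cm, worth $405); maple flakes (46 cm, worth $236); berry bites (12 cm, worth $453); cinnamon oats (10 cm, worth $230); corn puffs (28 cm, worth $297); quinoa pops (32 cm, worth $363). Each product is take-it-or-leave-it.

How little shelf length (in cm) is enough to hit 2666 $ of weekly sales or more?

151

Need the lightest bundle worth ≥ 2666.
Taking protein crunch + oat clusters + choco pillows + rice crisps + berry bites + cinnamon oats + corn puffs gives 2672 (≥ 2666) for 151 cm.
Any bundle with less than 151 cm falls short of 2666.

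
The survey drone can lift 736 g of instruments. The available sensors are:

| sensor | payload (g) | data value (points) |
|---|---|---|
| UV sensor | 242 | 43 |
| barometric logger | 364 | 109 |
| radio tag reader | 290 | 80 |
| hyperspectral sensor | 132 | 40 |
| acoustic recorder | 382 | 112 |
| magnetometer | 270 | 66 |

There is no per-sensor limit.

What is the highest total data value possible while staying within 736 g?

A density-first pass picks 5×hyperspectral sensor — 200 at 660 g.
Replace 5×hyperspectral sensor with 2×barometric logger: the trade gains 18 net, giving 218 at 728 g.
No other feasible combination exceeds 218.

218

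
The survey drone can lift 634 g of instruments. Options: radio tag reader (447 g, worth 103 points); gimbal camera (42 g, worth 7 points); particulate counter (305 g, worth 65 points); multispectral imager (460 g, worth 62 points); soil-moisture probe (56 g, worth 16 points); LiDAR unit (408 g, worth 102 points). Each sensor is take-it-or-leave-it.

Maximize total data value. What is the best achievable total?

126

Filling by ratio: gimbal camera + soil-moisture probe + LiDAR unit for 125, with 128 g left unused.
Replace LiDAR unit with radio tag reader: the trade gains 1 net, giving 126 at 545 g.
Every other selection either busts 634 g or fails to beat 126.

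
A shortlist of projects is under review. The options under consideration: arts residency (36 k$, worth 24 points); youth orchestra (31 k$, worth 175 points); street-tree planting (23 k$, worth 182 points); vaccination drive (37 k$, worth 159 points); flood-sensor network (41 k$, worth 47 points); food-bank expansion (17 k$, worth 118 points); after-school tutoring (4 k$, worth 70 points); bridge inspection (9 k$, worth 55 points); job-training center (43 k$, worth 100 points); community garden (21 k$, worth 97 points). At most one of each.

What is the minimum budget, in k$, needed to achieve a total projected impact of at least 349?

44

Need the lightest bundle worth ≥ 349.
street-tree planting + food-bank expansion + after-school tutoring reaches 370 using 44 k$.
Below 44 k$ the best achievable stays under 349.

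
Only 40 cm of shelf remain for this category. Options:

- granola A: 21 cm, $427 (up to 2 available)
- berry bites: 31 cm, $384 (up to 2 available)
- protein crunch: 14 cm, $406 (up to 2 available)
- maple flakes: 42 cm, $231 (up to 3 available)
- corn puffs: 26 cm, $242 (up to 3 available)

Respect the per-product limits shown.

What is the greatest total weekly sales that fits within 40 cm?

By weekly sales per cm: protein crunch 29.00, granola A 20.33, berry bites 12.39 lead.
The ratio heuristic lands on 2×protein crunch (812) but leaves 12 cm idle.
Dropping protein crunch frees 14 cm; slotting in granola A (21 cm) lifts the total to 833 at 35 cm.

833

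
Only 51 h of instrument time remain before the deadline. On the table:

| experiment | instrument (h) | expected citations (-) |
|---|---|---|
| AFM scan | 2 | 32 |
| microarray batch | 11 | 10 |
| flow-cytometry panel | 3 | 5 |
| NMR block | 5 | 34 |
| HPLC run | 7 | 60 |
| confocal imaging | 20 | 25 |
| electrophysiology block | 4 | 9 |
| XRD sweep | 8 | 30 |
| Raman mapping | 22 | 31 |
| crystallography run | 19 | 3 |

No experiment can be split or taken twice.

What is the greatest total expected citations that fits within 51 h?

201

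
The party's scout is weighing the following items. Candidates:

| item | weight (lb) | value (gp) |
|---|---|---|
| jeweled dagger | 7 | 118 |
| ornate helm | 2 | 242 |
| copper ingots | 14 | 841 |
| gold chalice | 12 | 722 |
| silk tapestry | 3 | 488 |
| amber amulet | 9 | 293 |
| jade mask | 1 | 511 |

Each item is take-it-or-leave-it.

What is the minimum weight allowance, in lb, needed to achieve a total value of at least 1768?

18

Need the lightest bundle worth ≥ 1768.
Taking copper ingots + silk tapestry + jade mask gives 1840 (≥ 1768) for 18 lb.
Any bundle with less than 18 lb falls short of 1768.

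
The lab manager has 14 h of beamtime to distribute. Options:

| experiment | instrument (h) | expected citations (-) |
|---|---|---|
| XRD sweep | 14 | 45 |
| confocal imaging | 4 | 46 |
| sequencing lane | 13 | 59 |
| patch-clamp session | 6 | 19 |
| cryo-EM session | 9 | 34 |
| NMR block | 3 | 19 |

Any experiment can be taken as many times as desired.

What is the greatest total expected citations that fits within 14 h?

138

Ranking by ratio (expected citations/h): confocal imaging 11.50, NMR block 6.33, sequencing lane 4.54, cryo-EM session 3.78.
The ratio ordering already packs tightly: 3×confocal imaging, 12 h, 138.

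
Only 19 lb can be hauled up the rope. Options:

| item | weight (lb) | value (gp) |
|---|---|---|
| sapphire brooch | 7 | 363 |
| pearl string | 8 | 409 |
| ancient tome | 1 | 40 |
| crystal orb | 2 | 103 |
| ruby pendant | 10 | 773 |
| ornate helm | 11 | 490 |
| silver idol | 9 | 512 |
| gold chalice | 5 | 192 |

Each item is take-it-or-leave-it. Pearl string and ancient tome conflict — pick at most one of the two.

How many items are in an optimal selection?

2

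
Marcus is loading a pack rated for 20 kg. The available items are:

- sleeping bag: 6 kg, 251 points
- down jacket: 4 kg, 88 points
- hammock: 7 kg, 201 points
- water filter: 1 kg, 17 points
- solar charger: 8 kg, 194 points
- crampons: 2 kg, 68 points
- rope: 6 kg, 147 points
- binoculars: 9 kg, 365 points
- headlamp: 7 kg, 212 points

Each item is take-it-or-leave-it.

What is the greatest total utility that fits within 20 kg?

721

Ranking by ratio (utility/kg): sleeping bag 41.83, binoculars 40.56, crampons 34.00, headlamp 30.29.
The ratio heuristic lands on sleeping bag + water filter + crampons + binoculars (701) but leaves 2 kg idle.
Replace crampons with down jacket: the trade gains 20 net, giving 721 at 20 kg.
Next best is sleeping bag + down jacket + binoculars at 704 (19 kg) — short by 17.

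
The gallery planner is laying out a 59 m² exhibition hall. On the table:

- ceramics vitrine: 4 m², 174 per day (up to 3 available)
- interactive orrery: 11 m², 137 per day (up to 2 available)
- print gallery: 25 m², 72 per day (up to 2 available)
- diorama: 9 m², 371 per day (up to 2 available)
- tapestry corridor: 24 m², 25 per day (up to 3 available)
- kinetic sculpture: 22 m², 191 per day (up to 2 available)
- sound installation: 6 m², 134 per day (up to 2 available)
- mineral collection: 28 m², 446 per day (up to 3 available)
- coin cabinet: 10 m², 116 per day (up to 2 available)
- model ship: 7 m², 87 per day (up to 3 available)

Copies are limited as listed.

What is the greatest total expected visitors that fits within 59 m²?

1735

Filling by ratio: 3×ceramics vitrine + interactive orrery + 2×diorama + 2×sound installation for 1669, with 6 m² left unused.
Dropping interactive orrery frees 11 m²; slotting in coin cabinet + model ship (17 m²) lifts the total to 1735 at 59 m².
No other feasible combination exceeds 1735.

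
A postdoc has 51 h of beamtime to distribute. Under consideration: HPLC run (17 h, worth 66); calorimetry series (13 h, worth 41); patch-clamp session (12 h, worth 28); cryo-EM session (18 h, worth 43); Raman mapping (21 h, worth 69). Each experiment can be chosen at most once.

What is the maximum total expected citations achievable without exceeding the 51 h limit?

The ratio ordering already packs tightly: HPLC run + calorimetry series + Raman mapping, 51 h, 176.
Next best is HPLC run + patch-clamp session + Raman mapping at 163 (50 h) — short by 13.

176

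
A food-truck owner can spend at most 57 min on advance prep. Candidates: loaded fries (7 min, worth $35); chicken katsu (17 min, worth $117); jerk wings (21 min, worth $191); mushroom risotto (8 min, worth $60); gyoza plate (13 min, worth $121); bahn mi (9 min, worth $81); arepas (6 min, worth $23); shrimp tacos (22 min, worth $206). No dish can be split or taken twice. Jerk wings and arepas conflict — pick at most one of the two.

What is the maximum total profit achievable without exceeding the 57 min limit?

The ratio ordering already packs tightly: jerk wings + gyoza plate + shrimp tacos, 56 min, 518.
Next best is jerk wings + bahn mi + shrimp tacos at 478 (52 min) — short by 40.

518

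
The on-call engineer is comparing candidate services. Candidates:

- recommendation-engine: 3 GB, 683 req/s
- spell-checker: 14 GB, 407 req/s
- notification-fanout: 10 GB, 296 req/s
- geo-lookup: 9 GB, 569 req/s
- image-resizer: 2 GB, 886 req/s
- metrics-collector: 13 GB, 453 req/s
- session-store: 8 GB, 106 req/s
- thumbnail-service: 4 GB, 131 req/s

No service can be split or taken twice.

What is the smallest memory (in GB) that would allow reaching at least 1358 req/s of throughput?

Need the lightest bundle worth ≥ 1358.
recommendation-engine + image-resizer reaches 1569 using 5 GB.
No combination under 5 GB hits 1358.

5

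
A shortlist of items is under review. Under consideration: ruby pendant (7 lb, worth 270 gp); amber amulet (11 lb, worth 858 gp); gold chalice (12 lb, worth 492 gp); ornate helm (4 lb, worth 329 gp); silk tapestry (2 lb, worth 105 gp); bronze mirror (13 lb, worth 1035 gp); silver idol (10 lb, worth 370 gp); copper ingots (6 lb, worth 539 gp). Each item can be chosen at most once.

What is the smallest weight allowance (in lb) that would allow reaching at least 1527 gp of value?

19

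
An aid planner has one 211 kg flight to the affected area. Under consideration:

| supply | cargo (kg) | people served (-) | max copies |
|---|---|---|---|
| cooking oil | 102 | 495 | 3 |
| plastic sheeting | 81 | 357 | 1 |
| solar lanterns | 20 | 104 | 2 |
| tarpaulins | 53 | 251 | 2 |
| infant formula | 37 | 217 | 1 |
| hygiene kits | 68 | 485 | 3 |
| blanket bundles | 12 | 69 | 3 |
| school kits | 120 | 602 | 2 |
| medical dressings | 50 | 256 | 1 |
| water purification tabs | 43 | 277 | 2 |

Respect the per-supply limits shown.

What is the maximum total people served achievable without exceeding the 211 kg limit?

Ranking by ratio (people served/kg): hygiene kits 7.13, water purification tabs 6.44, infant formula 5.86, blanket bundles 5.75.
Best packing: 3×hygiene kits — 204 kg, 1455 total.

1455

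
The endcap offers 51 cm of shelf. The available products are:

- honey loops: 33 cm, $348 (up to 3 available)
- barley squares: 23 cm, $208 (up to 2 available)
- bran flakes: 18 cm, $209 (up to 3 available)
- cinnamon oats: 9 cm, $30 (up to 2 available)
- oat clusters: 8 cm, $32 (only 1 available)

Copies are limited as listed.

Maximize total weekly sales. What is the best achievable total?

557

Greedy by ratio would take 2×bran flakes + oat clusters: 44 cm used, total 450.
Replace bran flakes and oat clusters with honey loops: the trade gains 107 net, giving 557 at 51 cm.
No other feasible combination exceeds 557.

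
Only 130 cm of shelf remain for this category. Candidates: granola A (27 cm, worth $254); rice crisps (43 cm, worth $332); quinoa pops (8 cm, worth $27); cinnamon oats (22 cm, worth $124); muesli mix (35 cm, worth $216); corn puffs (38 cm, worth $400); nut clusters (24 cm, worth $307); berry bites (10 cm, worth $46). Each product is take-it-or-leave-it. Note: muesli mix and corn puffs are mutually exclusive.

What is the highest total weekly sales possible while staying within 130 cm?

1163

Taking rice crisps + cinnamon oats + corn puffs + nut clusters: 127 cm used, 1163 in weekly sales.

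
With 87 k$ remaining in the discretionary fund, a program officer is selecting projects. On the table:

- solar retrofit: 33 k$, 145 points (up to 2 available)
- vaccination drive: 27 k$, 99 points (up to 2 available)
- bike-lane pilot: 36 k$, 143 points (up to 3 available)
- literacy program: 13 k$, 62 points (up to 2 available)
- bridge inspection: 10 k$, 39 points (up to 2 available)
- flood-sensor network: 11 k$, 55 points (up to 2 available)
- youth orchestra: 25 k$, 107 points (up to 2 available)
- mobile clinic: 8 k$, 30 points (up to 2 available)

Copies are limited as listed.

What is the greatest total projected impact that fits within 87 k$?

393

Greedy by ratio would take solar retrofit + 2×literacy program + 2×flood-sensor network: 81 k$ used, total 379.
Replace solar retrofit and flood-sensor network with 2×youth orchestra: the trade gains 14 net, giving 393 at 87 k$.
No other feasible combination exceeds 393.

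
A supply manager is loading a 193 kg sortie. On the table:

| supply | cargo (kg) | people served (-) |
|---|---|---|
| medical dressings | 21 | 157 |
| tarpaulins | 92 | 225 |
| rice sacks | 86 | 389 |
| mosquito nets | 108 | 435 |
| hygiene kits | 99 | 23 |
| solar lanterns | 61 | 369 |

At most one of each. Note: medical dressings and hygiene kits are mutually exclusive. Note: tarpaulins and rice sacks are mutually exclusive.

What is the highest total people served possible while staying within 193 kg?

961

Greedy by ratio would take medical dressings + rice sacks + solar lanterns: 168 kg used, total 915.
Dropping rice sacks frees 86 kg; slotting in mosquito nets (108 kg) lifts the total to 961 at 190 kg.
No other feasible combination exceeds 961.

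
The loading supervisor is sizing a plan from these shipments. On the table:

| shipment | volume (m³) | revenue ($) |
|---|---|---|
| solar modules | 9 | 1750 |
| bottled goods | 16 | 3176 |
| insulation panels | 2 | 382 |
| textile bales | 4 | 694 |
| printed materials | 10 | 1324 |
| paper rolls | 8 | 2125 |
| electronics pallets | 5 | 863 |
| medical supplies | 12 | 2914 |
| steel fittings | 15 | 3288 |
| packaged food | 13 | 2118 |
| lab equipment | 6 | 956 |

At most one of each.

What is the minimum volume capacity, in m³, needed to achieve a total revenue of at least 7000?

Look for the lowest-volume combination reaching 7000.
solar modules + insulation panels + paper rolls + medical supplies reaches 7171 using 31 m³.
No combination under 31 m³ hits 7000.

31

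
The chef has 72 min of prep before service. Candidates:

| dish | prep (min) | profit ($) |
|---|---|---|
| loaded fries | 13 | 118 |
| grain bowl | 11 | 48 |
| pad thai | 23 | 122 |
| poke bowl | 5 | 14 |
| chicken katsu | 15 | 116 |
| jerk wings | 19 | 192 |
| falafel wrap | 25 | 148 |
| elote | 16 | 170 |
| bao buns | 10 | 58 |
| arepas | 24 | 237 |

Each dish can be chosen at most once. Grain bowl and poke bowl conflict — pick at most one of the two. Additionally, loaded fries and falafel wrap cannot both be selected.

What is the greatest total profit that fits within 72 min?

717

Loaded fries + jerk wings + elote + arepas uses 72 of the 72 min and totals 717.
Runner-up loaded fries + chicken katsu + jerk wings + arepas tops out at 663.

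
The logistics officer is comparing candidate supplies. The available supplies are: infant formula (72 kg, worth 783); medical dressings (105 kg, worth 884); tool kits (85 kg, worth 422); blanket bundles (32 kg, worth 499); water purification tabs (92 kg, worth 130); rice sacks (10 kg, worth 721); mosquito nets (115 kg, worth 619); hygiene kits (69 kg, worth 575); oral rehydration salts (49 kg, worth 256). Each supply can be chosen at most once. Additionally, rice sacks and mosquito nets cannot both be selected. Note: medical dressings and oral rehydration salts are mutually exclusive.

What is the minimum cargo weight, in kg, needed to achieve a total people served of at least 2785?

219

Need the lightest bundle worth ≥ 2785.
Taking infant formula + medical dressings + blanket bundles + rice sacks gives 2887 (≥ 2785) for 219 kg.
Any bundle with less than 219 kg falls short of 2785.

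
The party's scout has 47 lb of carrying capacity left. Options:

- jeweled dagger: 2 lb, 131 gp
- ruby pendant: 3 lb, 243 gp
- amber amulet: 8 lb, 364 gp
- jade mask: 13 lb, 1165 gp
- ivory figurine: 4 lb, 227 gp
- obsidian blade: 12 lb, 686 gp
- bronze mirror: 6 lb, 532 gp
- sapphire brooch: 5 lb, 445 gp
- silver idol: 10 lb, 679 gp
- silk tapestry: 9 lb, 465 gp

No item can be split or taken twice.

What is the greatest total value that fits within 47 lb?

3559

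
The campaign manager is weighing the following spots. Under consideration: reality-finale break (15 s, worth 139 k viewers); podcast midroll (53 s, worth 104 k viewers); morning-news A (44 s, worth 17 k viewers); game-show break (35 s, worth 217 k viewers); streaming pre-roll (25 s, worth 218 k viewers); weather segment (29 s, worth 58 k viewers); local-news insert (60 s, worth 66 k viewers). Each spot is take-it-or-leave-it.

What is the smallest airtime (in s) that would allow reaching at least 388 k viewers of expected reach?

60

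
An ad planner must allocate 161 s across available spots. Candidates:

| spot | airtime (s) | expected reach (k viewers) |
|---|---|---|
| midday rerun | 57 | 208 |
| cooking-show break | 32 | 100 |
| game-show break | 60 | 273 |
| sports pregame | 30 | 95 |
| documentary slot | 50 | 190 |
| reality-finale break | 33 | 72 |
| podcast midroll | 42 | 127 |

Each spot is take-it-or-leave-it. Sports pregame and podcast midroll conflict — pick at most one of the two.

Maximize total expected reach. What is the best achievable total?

By expected reach per s: game-show break 4.55, documentary slot 3.80, midday rerun 3.65 lead.
Filling by ratio: game-show break + sports pregame + documentary slot for 558, with 21 s left unused.
The 80 s tied up in sports pregame and documentary slot is better spent on midday rerun + podcast midroll — total rises to 608 (159 s).
An exhaustive check of the 128 subsets confirms 608.

608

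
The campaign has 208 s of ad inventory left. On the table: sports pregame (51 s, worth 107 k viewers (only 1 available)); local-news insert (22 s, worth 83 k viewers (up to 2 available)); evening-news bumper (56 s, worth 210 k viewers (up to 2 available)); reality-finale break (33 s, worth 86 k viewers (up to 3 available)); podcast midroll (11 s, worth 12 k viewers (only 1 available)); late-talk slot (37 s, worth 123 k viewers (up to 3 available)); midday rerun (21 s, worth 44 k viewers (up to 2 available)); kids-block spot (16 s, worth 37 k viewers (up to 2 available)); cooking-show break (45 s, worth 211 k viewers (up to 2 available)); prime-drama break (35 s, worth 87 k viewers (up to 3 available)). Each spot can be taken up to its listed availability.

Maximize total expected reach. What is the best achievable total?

842

Filling by ratio: 2×local-news insert + evening-news bumper + kids-block spot + 2×cooking-show break for 835, with 2 s left unused.
Replace 2×local-news insert and kids-block spot with evening-news bumper: the trade gains 7 net, giving 842 at 202 s.
No other feasible combination exceeds 842.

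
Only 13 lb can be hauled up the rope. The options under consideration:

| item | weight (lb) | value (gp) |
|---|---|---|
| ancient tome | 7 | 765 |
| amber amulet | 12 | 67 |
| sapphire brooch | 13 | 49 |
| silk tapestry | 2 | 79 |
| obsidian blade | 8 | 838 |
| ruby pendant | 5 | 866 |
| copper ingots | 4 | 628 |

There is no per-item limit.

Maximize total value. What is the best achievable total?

Filling by ratio: silk tapestry + 2×ruby pendant for 1811, with 1 lb left unused.
Replace silk tapestry and ruby pendant with 2×copper ingots: the trade gains 311 net, giving 2122 at 13 lb.
Every other selection either busts 13 lb or fails to beat 2122.

2122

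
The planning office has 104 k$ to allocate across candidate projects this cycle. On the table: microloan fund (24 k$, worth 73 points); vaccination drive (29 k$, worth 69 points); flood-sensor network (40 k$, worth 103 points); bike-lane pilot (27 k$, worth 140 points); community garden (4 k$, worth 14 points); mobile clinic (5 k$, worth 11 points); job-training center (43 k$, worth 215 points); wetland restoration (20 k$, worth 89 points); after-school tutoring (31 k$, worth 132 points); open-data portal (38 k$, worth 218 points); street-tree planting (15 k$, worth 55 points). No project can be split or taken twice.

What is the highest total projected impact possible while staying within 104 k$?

522

Taking the top-ratio projects first gives bike-lane pilot + community garden + wetland restoration + open-data portal + street-tree planting for 516 (104 k$).
Replace bike-lane pilot and community garden and street-tree planting with job-training center: the trade gains 6 net, giving 522 at 101 k$.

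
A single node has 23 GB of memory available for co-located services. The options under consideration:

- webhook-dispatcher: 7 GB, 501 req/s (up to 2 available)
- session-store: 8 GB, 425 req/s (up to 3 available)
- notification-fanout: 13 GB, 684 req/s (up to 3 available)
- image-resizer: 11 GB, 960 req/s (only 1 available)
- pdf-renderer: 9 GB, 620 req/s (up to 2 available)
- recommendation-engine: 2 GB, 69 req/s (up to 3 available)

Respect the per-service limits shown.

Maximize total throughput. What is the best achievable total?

The ratio heuristic lands on webhook-dispatcher + image-resizer + 2×recommendation-engine (1599) but leaves 1 GB idle.
Dropping webhook-dispatcher and recommendation-engine frees 9 GB; slotting in pdf-renderer (9 GB) lifts the total to 1649 at 22 GB.
Every other selection either busts 23 GB or exceeds an availability limit or fails to beat 1649.

1649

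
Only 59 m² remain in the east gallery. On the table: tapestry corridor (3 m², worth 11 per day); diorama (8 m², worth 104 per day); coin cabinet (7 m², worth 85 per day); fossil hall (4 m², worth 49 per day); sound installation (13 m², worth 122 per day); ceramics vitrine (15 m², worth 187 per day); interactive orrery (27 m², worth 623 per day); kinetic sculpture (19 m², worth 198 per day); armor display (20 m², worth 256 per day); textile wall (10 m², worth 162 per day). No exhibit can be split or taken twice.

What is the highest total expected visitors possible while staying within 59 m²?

Greedy by ratio would take tapestry corridor + diorama + coin cabinet + fossil hall + interactive orrery + textile wall: 59 m² used, total 1034.
Dropping tapestry corridor and diorama and fossil hall frees 15 m²; slotting in ceramics vitrine (15 m²) lifts the total to 1057 at 59 m².
The closest alternative, interactive orrery + armor display + textile wall, reaches only 1041.

1057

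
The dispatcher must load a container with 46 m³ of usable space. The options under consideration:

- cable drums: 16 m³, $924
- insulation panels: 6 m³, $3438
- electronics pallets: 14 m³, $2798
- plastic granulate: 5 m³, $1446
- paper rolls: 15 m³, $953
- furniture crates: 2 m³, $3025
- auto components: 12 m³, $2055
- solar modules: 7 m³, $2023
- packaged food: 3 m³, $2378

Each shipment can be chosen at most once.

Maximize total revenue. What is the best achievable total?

A density-first pass picks insulation panels + electronics pallets + plastic granulate + furniture crates + solar modules + packaged food — 15108 at 37 m³.
Replace plastic granulate with auto components: the trade gains 609 net, giving 15717 at 44 m³.
That's the maximum — no swap from here does better than 15717.

15717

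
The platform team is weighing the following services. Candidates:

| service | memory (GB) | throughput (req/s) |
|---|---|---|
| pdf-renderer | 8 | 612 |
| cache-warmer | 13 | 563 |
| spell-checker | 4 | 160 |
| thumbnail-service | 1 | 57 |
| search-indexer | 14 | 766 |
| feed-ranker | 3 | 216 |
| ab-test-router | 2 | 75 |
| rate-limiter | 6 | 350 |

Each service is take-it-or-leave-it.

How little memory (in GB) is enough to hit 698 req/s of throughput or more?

11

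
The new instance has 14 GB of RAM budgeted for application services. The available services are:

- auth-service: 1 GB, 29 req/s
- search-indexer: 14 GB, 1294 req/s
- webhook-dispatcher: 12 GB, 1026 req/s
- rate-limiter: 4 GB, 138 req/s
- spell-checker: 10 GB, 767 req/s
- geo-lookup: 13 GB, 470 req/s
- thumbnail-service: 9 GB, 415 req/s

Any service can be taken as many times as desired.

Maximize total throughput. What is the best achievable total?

1294

By throughput per GB: search-indexer 92.43, webhook-dispatcher 85.50, spell-checker 76.70 lead.
Search-indexer uses 14 of the 14 GB and totals 1294.
No other feasible combination exceeds 1294.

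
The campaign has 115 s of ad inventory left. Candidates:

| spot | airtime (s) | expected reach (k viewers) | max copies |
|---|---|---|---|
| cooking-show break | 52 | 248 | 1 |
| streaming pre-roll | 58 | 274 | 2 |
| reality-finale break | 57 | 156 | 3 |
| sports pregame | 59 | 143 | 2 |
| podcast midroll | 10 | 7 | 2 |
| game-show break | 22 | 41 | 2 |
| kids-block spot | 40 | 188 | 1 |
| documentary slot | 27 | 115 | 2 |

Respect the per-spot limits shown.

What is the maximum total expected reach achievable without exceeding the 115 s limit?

522

Cooking-show break + streaming pre-roll uses 110 of the 115 s and totals 522.
Every other selection either busts 115 s or exceeds an availability limit or fails to beat 522.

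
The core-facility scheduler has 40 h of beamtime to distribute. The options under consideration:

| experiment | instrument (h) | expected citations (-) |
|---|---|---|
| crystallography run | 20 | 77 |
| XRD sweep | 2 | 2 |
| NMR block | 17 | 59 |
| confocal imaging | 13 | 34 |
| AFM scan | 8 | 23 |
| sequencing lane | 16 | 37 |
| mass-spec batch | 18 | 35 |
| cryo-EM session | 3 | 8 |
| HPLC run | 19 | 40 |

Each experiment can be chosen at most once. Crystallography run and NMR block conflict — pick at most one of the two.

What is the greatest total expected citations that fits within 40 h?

By expected citations per h: crystallography run 3.85, NMR block 3.47, AFM scan 2.88, cryo-EM session 2.67 lead.
Taking crystallography run + sequencing lane + cryo-EM session: 39 h used, 122 in expected citations.
That's the maximum — no feasible swap from here does better than 122.

122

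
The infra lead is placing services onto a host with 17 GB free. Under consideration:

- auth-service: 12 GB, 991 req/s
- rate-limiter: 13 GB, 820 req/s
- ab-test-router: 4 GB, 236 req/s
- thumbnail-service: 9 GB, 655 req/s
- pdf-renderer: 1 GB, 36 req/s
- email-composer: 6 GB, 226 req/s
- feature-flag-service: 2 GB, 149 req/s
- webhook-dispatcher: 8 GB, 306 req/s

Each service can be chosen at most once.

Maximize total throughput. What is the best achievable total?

1263

Ranking by ratio (throughput/GB): auth-service 82.58, feature-flag-service 74.50, thumbnail-service 72.78, rate-limiter 63.08.
The ratio heuristic lands on auth-service + pdf-renderer + feature-flag-service (1176) but leaves 2 GB idle.
Dropping feature-flag-service frees 2 GB; slotting in ab-test-router (4 GB) lifts the total to 1263 at 17 GB.
Next best is auth-service + ab-test-router at 1227 (16 GB) — short by 36.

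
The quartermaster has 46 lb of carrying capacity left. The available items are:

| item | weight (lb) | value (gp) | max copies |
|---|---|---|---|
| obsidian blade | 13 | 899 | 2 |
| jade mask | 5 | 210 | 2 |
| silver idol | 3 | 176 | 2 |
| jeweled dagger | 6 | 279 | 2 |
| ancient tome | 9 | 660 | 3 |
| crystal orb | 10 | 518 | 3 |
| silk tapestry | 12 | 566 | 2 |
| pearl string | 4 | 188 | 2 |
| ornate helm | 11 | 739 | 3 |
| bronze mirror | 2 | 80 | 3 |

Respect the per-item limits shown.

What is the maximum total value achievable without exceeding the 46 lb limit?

3231

Taking obsidian blade + 2×silver idol + 3×ancient tome: 46 lb used, 3231 in value.
That's the maximum — no swap from here does better than 3231.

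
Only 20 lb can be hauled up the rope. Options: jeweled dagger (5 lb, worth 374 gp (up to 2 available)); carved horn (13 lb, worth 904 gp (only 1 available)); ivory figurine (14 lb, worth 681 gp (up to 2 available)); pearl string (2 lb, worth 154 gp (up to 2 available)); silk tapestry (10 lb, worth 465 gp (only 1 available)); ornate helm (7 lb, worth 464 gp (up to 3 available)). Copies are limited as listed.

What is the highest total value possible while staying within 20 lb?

1432

Ranking by ratio (value/lb): pearl string 77.00, jeweled dagger 74.80, carved horn 69.54.
Filling by ratio: 2×jeweled dagger + 2×pearl string for 1056, with 6 lb left unused.
The 7 lb tied up in jeweled dagger and pearl string is better spent on carved horn — total rises to 1432 (20 lb).
That's the maximum — no swap from here does better than 1432.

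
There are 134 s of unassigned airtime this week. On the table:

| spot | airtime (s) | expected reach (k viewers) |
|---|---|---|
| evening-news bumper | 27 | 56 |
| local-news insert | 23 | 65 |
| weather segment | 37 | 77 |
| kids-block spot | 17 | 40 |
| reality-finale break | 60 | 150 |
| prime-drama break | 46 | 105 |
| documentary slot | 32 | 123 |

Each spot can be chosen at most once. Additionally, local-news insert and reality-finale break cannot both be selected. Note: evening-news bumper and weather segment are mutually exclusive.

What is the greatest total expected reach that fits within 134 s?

350

Density check — documentary slot 3.84, local-news insert 2.83, reality-finale break 2.50 are the best per s.
Taking weather segment + reality-finale break + documentary slot: 129 s used, 350 in expected reach.
Next best is evening-news bumper + local-news insert + prime-drama break + documentary slot at 349 (128 s) — short by 1.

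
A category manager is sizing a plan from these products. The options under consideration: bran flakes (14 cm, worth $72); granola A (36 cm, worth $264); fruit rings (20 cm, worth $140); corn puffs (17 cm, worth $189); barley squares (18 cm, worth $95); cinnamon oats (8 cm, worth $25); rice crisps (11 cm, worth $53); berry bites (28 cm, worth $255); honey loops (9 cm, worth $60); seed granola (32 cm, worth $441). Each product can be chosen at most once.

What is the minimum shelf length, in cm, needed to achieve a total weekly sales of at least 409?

Look for the lowest-shelf combination reaching 409.
seed granola reaches 441 using 32 cm.
No combination under 32 cm hits 409.

32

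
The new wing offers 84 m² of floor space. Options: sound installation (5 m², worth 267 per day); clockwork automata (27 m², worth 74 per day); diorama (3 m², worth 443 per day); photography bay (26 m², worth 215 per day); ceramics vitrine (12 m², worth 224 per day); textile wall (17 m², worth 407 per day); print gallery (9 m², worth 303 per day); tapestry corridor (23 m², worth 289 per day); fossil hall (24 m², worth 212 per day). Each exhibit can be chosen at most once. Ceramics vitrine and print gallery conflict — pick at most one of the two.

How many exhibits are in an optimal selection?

6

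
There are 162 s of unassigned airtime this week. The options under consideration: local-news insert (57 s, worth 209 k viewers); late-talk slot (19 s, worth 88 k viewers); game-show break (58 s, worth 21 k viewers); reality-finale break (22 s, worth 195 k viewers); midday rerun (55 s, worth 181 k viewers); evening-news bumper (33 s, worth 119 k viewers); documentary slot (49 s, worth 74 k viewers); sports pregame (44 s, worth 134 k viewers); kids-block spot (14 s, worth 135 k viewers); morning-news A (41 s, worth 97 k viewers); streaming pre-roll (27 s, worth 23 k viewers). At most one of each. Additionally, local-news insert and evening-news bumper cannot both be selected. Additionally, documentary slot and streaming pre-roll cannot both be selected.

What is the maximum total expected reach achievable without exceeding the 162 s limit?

761

Taking local-news insert + late-talk slot + reality-finale break + sports pregame + kids-block spot: 156 s used, 761 in expected reach.
Runner-up late-talk slot + reality-finale break + midday rerun + sports pregame + kids-block spot tops out at 733.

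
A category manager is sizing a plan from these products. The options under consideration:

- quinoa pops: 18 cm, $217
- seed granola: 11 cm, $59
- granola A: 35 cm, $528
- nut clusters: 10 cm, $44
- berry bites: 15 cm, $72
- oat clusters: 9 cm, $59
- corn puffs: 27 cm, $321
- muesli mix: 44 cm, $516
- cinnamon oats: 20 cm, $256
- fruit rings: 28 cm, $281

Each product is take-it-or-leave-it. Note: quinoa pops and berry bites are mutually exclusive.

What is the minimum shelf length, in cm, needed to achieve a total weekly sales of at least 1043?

Look for the lowest-shelf combination reaching 1043.
granola A + muesli mix reaches 1044 using 79 cm.
No combination under 79 cm hits 1043.

79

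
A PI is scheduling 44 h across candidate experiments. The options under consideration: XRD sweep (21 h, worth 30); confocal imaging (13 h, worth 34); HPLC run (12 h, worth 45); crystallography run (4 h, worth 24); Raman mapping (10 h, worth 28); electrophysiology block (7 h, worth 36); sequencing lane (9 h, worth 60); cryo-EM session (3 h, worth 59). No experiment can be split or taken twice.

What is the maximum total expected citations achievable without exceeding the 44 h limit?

234

Density check — cryo-EM session 19.67, sequencing lane 6.67, crystallography run 6.00, electrophysiology block 5.14 are the best per h.
The ratio heuristic lands on HPLC run + crystallography run + electrophysiology block + sequencing lane + cryo-EM session (224) but leaves 9 h idle.
Dropping crystallography run frees 4 h; slotting in confocal imaging (13 h) lifts the total to 234 at 44 h.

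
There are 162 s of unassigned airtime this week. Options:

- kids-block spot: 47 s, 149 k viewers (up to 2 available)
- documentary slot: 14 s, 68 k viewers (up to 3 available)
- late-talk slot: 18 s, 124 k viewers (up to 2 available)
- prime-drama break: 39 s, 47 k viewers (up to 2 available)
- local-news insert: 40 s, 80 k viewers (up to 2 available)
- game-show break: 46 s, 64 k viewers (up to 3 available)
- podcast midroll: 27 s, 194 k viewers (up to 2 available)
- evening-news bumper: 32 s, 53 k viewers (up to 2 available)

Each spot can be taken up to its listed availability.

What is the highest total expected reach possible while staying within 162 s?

865

A density-first pass picks 3×documentary slot + 2×late-talk slot + 2×podcast midroll — 840 at 132 s.
The 18 s tied up in late-talk slot is better spent on kids-block spot — total rises to 865 (161 s).
That's the maximum — no swap from here does better than 865.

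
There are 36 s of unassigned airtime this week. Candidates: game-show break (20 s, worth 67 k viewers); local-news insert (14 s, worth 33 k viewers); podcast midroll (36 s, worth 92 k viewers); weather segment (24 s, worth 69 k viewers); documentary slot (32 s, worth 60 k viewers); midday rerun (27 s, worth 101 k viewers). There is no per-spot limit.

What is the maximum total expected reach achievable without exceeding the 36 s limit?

Ranking by ratio (expected reach/s): midday rerun 3.74, game-show break 3.35, weather segment 2.88, podcast midroll 2.56.
Best packing: midday rerun — 27 s, 101 total.
That's the maximum — no swap from here does better than 101.

101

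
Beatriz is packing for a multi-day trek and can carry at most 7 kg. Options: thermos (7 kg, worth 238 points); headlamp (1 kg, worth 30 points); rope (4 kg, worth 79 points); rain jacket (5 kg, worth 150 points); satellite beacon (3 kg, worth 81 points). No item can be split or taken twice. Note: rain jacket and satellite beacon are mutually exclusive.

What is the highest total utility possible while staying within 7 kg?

238

By utility per kg: thermos 34.00, headlamp 30.00, rain jacket 30.00 lead.
Thermos uses 7 of the 7 kg and totals 238.
No other feasible combination exceeds 238.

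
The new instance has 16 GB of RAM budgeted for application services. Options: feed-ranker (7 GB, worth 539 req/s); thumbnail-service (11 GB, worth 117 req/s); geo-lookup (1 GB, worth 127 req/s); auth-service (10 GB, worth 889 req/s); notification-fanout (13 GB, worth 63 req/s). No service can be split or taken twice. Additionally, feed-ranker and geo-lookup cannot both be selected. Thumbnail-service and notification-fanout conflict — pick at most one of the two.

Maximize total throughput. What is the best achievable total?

1016

By throughput per GB: geo-lookup 127.00, auth-service 88.90, feed-ranker 77.00, thumbnail-service 10.64 lead.
Taking geo-lookup + auth-service: 11 GB used, 1016 in throughput.
The spare 5 GB is too small for any remaining service, and no feasible exchange beats 1016.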